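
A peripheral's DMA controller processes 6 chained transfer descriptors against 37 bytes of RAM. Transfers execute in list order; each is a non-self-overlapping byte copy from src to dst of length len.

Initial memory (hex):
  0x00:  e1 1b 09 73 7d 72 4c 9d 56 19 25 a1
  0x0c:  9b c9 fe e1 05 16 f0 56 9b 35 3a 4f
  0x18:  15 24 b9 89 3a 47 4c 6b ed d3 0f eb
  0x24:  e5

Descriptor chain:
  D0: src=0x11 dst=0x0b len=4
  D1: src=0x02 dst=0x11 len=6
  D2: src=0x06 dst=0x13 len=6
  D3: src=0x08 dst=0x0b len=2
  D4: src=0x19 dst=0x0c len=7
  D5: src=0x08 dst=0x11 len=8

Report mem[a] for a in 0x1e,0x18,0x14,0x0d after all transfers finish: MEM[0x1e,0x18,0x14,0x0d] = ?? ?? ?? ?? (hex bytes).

D0: mem[0x0b..0x0e] <- [16 f0 56 9b]
D1: mem[0x11..0x16] <- [09 73 7d 72 4c 9d]
D2: mem[0x13..0x18] <- [4c 9d 56 19 25 16]
D3: mem[0x0b..0x0c] <- [56 19]
D4: mem[0x0c..0x12] <- [24 b9 89 3a 47 4c 6b]
D5: mem[0x11..0x18] <- [56 19 25 56 24 b9 89 3a]
query mem[0x1e]=0x4c, mem[0x18]=0x3a, mem[0x14]=0x56, mem[0x0d]=0xb9

MEM[0x1e,0x18,0x14,0x0d] = 4c 3a 56 b9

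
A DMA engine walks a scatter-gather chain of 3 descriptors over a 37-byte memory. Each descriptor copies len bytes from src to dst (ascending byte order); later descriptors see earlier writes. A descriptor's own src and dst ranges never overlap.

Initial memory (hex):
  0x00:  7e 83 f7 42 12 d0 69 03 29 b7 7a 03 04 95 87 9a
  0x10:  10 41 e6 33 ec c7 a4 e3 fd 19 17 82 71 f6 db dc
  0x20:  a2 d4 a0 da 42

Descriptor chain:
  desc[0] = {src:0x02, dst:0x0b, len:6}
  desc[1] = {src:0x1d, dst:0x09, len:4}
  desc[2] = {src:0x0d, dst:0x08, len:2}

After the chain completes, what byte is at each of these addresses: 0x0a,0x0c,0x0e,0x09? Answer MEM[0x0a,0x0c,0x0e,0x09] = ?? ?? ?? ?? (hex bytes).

MEM[0x0a,0x0c,0x0e,0x09] = db a2 d0 d0

[0] 0x02->0x0b len=6 : f7 42 12 d0 69 03
[1] 0x1d->0x09 len=4 : f6 db dc a2
[2] 0x0d->0x08 len=2 : 12 d0
query mem[0x0a]=0xdb, mem[0x0c]=0xa2, mem[0x0e]=0xd0, mem[0x09]=0xd0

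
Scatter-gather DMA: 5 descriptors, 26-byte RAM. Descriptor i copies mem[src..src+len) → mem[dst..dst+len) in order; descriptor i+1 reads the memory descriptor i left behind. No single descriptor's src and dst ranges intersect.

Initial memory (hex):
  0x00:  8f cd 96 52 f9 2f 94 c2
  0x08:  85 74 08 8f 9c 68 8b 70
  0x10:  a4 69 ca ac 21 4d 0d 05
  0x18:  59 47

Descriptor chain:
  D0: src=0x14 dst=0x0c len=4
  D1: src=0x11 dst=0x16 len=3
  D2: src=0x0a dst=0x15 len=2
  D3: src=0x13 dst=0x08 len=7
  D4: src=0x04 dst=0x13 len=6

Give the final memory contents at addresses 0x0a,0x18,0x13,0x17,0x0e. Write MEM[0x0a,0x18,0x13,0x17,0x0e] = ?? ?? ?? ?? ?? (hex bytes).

MEM[0x0a,0x18,0x13,0x17,0x0e] = 08 21 f9 ac 47

  after D0: wrote 4B at 0x0c = 214d0d05
  after D1: wrote 3B at 0x16 = 69caac
  after D2: wrote 2B at 0x15 = 088f
  after D3: wrote 7B at 0x08 = ac21088fcaac47
  after D4: wrote 6B at 0x13 = f92f94c2ac21
query mem[0x0a]=0x08, mem[0x18]=0x21, mem[0x13]=0xf9, mem[0x17]=0xac, mem[0x0e]=0x47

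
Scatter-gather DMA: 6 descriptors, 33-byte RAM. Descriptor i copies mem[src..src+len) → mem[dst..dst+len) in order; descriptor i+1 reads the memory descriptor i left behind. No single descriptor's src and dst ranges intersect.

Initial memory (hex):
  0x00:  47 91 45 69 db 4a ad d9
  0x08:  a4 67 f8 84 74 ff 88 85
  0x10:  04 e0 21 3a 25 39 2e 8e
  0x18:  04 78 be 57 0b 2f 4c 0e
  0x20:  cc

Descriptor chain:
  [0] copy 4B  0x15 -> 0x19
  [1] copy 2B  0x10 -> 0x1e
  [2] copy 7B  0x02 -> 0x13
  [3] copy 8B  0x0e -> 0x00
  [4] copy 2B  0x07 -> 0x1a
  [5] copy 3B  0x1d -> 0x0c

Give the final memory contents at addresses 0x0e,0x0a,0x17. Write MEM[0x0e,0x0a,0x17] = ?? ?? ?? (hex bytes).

#0 dst[0x19+4] := {0x39,0x2e,0x8e,0x04}
#1 dst[0x1e+2] := {0x04,0xe0}
#2 dst[0x13+7] := {0x45,0x69,0xdb,0x4a,0xad,0xd9,0xa4}
#3 dst[0x00+8] := {0x88,0x85,0x04,0xe0,0x21,0x45,0x69,0xdb}
#4 dst[0x1a+2] := {0xdb,0xa4}
#5 dst[0x0c+3] := {0x2f,0x04,0xe0}
query mem[0x0e]=0xe0, mem[0x0a]=0xf8, mem[0x17]=0xad

MEM[0x0e,0x0a,0x17] = e0 f8 ad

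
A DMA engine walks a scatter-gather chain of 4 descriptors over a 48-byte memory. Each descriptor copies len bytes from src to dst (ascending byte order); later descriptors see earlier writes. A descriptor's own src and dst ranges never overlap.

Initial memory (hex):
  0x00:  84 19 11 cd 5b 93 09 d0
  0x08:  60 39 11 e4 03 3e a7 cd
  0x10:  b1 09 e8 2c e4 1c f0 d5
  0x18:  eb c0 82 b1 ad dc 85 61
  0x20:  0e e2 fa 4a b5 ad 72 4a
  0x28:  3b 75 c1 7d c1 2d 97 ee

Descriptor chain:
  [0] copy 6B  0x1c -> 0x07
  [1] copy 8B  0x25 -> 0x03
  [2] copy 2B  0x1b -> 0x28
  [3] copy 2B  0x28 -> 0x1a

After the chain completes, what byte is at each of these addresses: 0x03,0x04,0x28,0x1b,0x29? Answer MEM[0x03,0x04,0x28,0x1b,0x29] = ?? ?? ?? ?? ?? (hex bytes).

  after D0: wrote 6B at 0x07 = addc85610ee2
  after D1: wrote 8B at 0x03 = ad724a3b75c17dc1
  after D2: wrote 2B at 0x28 = b1ad
  after D3: wrote 2B at 0x1a = b1ad
query mem[0x03]=0xad, mem[0x04]=0x72, mem[0x28]=0xb1, mem[0x1b]=0xad, mem[0x29]=0xad

MEM[0x03,0x04,0x28,0x1b,0x29] = ad 72 b1 ad ad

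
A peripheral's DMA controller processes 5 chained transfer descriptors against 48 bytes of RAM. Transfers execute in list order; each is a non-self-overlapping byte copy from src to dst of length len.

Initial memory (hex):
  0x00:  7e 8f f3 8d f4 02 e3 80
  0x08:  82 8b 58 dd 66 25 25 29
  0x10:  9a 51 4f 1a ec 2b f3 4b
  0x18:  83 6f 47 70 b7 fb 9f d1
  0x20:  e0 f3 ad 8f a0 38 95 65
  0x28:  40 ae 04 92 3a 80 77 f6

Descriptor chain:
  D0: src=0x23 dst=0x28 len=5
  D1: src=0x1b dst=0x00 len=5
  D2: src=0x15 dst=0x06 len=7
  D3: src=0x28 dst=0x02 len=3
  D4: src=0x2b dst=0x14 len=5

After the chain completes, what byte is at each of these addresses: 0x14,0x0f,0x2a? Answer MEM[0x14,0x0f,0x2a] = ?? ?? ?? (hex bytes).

MEM[0x14,0x0f,0x2a] = 95 29 38

D0: mem[0x28..0x2c] <- [8f a0 38 95 65]
D1: mem[0x00..0x04] <- [70 b7 fb 9f d1]
D2: mem[0x06..0x0c] <- [2b f3 4b 83 6f 47 70]
D3: mem[0x02..0x04] <- [8f a0 38]
D4: mem[0x14..0x18] <- [95 65 80 77 f6]
query mem[0x14]=0x95, mem[0x0f]=0x29, mem[0x2a]=0x38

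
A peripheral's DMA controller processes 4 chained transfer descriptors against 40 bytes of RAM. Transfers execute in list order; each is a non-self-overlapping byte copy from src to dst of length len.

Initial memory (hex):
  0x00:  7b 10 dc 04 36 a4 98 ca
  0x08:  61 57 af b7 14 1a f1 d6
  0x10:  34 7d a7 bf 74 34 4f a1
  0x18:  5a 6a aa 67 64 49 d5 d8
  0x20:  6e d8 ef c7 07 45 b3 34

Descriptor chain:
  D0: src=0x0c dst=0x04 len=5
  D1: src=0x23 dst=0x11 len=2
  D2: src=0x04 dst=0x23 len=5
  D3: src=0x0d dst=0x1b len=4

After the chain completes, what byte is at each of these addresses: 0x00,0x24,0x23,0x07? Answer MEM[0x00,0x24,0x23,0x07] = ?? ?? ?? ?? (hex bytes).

  after D0: wrote 5B at 0x04 = 141af1d634
  after D1: wrote 2B at 0x11 = c707
  after D2: wrote 5B at 0x23 = 141af1d634
  after D3: wrote 4B at 0x1b = 1af1d634
query mem[0x00]=0x7b, mem[0x24]=0x1a, mem[0x23]=0x14, mem[0x07]=0xd6

MEM[0x00,0x24,0x23,0x07] = 7b 1a 14 d6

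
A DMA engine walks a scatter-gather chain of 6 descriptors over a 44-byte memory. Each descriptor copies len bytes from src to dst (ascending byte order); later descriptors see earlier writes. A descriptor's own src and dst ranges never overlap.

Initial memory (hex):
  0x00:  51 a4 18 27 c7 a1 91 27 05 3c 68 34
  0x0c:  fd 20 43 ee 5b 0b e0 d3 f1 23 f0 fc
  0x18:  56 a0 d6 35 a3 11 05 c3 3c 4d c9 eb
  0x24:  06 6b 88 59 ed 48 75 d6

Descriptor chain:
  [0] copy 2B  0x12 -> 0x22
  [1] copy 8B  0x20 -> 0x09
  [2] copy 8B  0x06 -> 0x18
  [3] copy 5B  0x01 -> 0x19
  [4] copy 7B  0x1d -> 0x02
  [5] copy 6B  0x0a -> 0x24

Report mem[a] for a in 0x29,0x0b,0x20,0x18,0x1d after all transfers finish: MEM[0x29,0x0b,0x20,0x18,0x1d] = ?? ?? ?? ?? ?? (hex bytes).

[0] 0x12->0x22 len=2 : e0 d3
[1] 0x20->0x09 len=8 : 3c 4d e0 d3 06 6b 88 59
[2] 0x06->0x18 len=8 : 91 27 05 3c 4d e0 d3 06
[3] 0x01->0x19 len=5 : a4 18 27 c7 a1
[4] 0x1d->0x02 len=7 : a1 d3 06 3c 4d e0 d3
[5] 0x0a->0x24 len=6 : 4d e0 d3 06 6b 88
query mem[0x29]=0x88, mem[0x0b]=0xe0, mem[0x20]=0x3c, mem[0x18]=0x91, mem[0x1d]=0xa1

MEM[0x29,0x0b,0x20,0x18,0x1d] = 88 e0 3c 91 a1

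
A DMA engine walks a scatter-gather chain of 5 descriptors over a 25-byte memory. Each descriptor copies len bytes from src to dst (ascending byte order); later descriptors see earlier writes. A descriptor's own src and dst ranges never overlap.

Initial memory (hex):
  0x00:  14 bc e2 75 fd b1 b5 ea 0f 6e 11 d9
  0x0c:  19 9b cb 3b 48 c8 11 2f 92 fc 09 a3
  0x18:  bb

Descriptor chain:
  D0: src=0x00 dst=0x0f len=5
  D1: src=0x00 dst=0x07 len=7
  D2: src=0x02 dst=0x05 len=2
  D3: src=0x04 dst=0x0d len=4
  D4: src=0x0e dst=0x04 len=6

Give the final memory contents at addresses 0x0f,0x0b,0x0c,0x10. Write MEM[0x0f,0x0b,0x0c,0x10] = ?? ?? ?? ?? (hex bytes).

[0] 0x00->0x0f len=5 : 14 bc e2 75 fd
[1] 0x00->0x07 len=7 : 14 bc e2 75 fd b1 b5
[2] 0x02->0x05 len=2 : e2 75
[3] 0x04->0x0d len=4 : fd e2 75 14
[4] 0x0e->0x04 len=6 : e2 75 14 e2 75 fd
query mem[0x0f]=0x75, mem[0x0b]=0xfd, mem[0x0c]=0xb1, mem[0x10]=0x14

MEM[0x0f,0x0b,0x0c,0x10] = 75 fd b1 14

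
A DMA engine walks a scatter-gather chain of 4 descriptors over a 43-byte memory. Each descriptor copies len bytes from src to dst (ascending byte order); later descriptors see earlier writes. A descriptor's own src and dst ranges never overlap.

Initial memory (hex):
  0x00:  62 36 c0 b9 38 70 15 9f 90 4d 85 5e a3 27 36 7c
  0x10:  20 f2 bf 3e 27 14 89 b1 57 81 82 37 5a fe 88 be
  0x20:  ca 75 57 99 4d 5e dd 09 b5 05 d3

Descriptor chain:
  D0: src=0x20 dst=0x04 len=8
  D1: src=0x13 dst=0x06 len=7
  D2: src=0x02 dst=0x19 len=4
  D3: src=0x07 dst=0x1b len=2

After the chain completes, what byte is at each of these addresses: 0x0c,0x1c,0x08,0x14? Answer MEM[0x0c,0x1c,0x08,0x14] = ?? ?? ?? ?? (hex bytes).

MEM[0x0c,0x1c,0x08,0x14] = 81 14 14 27

  after D0: wrote 8B at 0x04 = ca7557994d5edd09
  after D1: wrote 7B at 0x06 = 3e271489b15781
  after D2: wrote 4B at 0x19 = c0b9ca75
  after D3: wrote 2B at 0x1b = 2714
query mem[0x0c]=0x81, mem[0x1c]=0x14, mem[0x08]=0x14, mem[0x14]=0x27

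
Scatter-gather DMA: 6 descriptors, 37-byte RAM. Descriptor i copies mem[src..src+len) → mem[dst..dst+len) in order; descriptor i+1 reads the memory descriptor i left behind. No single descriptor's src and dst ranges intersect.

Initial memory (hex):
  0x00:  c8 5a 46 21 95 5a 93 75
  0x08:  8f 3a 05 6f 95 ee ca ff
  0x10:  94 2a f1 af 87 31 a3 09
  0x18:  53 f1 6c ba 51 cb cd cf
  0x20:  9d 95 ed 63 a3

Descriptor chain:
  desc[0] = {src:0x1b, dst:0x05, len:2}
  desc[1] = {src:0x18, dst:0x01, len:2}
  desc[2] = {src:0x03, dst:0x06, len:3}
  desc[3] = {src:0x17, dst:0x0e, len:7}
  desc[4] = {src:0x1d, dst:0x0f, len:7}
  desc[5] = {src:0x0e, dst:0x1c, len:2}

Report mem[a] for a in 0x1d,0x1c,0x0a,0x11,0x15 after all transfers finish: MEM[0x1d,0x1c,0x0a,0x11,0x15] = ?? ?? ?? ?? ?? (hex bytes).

MEM[0x1d,0x1c,0x0a,0x11,0x15] = cb 09 05 cf 63

  after D0: wrote 2B at 0x05 = ba51
  after D1: wrote 2B at 0x01 = 53f1
  after D2: wrote 3B at 0x06 = 2195ba
  after D3: wrote 7B at 0x0e = 0953f16cba51cb
  after D4: wrote 7B at 0x0f = cbcdcf9d95ed63
  after D5: wrote 2B at 0x1c = 09cb
query mem[0x1d]=0xcb, mem[0x1c]=0x09, mem[0x0a]=0x05, mem[0x11]=0xcf, mem[0x15]=0x63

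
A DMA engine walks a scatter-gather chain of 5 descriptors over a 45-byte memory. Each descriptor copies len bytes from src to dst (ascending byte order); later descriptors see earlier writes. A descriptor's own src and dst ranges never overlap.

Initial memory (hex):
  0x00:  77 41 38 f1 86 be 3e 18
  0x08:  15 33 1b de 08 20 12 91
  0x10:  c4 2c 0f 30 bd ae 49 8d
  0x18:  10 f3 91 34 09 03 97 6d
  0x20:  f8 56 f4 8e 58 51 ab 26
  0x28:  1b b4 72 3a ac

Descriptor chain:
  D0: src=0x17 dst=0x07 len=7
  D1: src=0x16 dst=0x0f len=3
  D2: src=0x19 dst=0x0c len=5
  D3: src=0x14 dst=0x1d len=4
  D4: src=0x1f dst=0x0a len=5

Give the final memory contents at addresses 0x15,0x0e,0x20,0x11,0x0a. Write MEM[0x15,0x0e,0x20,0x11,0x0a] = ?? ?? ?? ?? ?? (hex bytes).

  after D0: wrote 7B at 0x07 = 8d10f391340903
  after D1: wrote 3B at 0x0f = 498d10
  after D2: wrote 5B at 0x0c = f391340903
  after D3: wrote 4B at 0x1d = bdae498d
  after D4: wrote 5B at 0x0a = 498d56f48e
query mem[0x15]=0xae, mem[0x0e]=0x8e, mem[0x20]=0x8d, mem[0x11]=0x10, mem[0x0a]=0x49

MEM[0x15,0x0e,0x20,0x11,0x0a] = ae 8e 8d 10 49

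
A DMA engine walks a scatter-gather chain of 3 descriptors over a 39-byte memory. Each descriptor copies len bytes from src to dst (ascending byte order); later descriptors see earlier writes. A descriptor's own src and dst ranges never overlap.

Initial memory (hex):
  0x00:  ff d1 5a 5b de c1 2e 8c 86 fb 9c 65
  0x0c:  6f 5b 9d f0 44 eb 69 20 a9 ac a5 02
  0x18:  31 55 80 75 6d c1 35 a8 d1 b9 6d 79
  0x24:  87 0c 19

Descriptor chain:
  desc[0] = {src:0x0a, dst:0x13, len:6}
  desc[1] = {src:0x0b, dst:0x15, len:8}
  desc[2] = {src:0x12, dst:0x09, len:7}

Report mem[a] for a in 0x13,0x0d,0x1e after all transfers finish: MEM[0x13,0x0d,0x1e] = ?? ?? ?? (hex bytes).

  after D0: wrote 6B at 0x13 = 9c656f5b9df0
  after D1: wrote 8B at 0x15 = 656f5b9df044eb69
  after D2: wrote 7B at 0x09 = 699c65656f5b9d
query mem[0x13]=0x9c, mem[0x0d]=0x6f, mem[0x1e]=0x35

MEM[0x13,0x0d,0x1e] = 9c 6f 35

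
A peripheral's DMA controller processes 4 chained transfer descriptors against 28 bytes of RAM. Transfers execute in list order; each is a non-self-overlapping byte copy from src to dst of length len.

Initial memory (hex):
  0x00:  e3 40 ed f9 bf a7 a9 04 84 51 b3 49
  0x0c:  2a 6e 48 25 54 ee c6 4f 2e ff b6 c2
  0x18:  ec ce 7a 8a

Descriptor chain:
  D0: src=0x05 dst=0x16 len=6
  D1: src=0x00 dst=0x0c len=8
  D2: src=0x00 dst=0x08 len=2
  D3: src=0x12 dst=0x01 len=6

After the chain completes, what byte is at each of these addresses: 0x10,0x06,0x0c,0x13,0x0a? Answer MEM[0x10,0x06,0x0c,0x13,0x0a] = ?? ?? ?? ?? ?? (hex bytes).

MEM[0x10,0x06,0x0c,0x13,0x0a] = bf a9 e3 04 b3

  after D0: wrote 6B at 0x16 = a7a9048451b3
  after D1: wrote 8B at 0x0c = e340edf9bfa7a904
  after D2: wrote 2B at 0x08 = e340
  after D3: wrote 6B at 0x01 = a9042effa7a9
query mem[0x10]=0xbf, mem[0x06]=0xa9, mem[0x0c]=0xe3, mem[0x13]=0x04, mem[0x0a]=0xb3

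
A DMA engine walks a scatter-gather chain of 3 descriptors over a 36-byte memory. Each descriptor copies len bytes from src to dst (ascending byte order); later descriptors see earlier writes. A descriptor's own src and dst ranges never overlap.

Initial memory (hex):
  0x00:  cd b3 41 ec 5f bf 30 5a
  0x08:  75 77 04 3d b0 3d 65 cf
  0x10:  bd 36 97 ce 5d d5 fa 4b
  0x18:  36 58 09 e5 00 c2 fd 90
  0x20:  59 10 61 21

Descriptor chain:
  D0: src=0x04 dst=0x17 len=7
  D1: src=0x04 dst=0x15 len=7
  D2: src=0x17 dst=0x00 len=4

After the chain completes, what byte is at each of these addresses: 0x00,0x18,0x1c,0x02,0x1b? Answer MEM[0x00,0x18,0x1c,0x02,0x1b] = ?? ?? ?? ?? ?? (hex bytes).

D0: mem[0x17..0x1d] <- [5f bf 30 5a 75 77 04]
D1: mem[0x15..0x1b] <- [5f bf 30 5a 75 77 04]
D2: mem[0x00..0x03] <- [30 5a 75 77]
query mem[0x00]=0x30, mem[0x18]=0x5a, mem[0x1c]=0x77, mem[0x02]=0x75, mem[0x1b]=0x04

MEM[0x00,0x18,0x1c,0x02,0x1b] = 30 5a 77 75 04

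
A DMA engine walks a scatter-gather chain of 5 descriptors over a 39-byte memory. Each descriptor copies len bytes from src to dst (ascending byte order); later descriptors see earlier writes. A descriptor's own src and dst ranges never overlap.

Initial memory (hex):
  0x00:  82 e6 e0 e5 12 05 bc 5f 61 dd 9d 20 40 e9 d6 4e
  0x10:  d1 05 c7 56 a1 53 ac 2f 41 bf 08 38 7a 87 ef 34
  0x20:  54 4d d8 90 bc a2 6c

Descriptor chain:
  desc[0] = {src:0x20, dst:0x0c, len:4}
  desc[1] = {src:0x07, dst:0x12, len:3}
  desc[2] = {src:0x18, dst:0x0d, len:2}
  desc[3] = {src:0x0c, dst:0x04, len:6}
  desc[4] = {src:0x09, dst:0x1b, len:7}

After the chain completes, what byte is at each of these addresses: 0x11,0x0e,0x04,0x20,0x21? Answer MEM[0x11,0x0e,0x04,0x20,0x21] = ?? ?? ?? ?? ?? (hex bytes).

MEM[0x11,0x0e,0x04,0x20,0x21] = 05 bf 54 bf 90

[0] 0x20->0x0c len=4 : 54 4d d8 90
[1] 0x07->0x12 len=3 : 5f 61 dd
[2] 0x18->0x0d len=2 : 41 bf
[3] 0x0c->0x04 len=6 : 54 41 bf 90 d1 05
[4] 0x09->0x1b len=7 : 05 9d 20 54 41 bf 90
query mem[0x11]=0x05, mem[0x0e]=0xbf, mem[0x04]=0x54, mem[0x20]=0xbf, mem[0x21]=0x90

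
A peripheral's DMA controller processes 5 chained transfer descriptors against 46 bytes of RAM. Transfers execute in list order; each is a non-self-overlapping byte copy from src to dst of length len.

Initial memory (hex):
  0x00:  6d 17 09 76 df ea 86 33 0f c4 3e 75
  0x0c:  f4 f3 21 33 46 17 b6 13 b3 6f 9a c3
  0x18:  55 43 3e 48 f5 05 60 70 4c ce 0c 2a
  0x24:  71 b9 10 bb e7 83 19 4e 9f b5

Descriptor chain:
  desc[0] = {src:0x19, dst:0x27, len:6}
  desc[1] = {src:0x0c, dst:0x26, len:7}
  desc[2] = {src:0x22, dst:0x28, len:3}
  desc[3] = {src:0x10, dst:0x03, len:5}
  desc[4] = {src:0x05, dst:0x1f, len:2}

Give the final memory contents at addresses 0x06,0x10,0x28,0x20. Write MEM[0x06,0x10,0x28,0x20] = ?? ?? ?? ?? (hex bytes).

[0] 0x19->0x27 len=6 : 43 3e 48 f5 05 60
[1] 0x0c->0x26 len=7 : f4 f3 21 33 46 17 b6
[2] 0x22->0x28 len=3 : 0c 2a 71
[3] 0x10->0x03 len=5 : 46 17 b6 13 b3
[4] 0x05->0x1f len=2 : b6 13
query mem[0x06]=0x13, mem[0x10]=0x46, mem[0x28]=0x0c, mem[0x20]=0x13

MEM[0x06,0x10,0x28,0x20] = 13 46 0c 13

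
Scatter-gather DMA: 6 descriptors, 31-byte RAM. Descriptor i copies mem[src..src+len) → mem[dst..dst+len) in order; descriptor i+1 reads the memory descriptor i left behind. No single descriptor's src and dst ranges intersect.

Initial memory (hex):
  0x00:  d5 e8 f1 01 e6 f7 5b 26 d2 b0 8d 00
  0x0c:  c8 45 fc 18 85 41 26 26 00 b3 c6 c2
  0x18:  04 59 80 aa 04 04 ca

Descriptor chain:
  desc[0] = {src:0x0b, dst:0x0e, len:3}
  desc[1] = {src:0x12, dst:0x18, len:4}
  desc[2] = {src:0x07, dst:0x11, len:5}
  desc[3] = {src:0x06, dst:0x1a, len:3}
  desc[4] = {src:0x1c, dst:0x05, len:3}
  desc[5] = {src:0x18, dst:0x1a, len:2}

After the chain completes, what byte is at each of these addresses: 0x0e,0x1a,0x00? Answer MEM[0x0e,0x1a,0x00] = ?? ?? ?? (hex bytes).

MEM[0x0e,0x1a,0x00] = 00 26 d5

  after D0: wrote 3B at 0x0e = 00c845
  after D1: wrote 4B at 0x18 = 262600b3
  after D2: wrote 5B at 0x11 = 26d2b08d00
  after D3: wrote 3B at 0x1a = 5b26d2
  after D4: wrote 3B at 0x05 = d204ca
  after D5: wrote 2B at 0x1a = 2626
query mem[0x0e]=0x00, mem[0x1a]=0x26, mem[0x00]=0xd5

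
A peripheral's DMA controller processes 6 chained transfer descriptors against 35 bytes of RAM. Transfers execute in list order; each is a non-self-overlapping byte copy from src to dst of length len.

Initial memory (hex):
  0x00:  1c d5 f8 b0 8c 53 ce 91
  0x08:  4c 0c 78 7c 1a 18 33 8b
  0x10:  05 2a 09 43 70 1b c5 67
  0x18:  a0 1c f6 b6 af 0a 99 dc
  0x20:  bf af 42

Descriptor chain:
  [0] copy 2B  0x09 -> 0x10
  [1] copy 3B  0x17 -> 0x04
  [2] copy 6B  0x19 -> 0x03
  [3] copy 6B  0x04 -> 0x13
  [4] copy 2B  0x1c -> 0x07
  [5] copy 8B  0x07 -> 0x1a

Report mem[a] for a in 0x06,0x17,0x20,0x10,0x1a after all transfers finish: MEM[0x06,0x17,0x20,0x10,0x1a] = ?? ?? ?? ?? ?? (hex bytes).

MEM[0x06,0x17,0x20,0x10,0x1a] = af 99 18 0c af

[0] 0x09->0x10 len=2 : 0c 78
[1] 0x17->0x04 len=3 : 67 a0 1c
[2] 0x19->0x03 len=6 : 1c f6 b6 af 0a 99
[3] 0x04->0x13 len=6 : f6 b6 af 0a 99 0c
[4] 0x1c->0x07 len=2 : af 0a
[5] 0x07->0x1a len=8 : af 0a 0c 78 7c 1a 18 33
query mem[0x06]=0xaf, mem[0x17]=0x99, mem[0x20]=0x18, mem[0x10]=0x0c, mem[0x1a]=0xaf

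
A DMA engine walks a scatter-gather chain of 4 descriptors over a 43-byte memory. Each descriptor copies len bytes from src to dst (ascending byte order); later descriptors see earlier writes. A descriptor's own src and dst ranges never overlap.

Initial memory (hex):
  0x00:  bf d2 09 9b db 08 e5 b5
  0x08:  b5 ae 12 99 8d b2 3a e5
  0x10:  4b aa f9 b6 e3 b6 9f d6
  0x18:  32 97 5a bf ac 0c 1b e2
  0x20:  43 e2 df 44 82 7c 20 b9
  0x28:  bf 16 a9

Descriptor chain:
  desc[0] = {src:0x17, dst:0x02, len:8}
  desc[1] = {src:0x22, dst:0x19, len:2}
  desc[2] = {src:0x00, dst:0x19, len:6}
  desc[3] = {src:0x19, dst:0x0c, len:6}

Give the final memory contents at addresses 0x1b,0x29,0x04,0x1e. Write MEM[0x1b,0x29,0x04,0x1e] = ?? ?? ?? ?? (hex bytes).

MEM[0x1b,0x29,0x04,0x1e] = d6 16 97 5a

#0 dst[0x02+8] := {0xd6,0x32,0x97,0x5a,0xbf,0xac,0x0c,0x1b}
#1 dst[0x19+2] := {0xdf,0x44}
#2 dst[0x19+6] := {0xbf,0xd2,0xd6,0x32,0x97,0x5a}
#3 dst[0x0c+6] := {0xbf,0xd2,0xd6,0x32,0x97,0x5a}
query mem[0x1b]=0xd6, mem[0x29]=0x16, mem[0x04]=0x97, mem[0x1e]=0x5a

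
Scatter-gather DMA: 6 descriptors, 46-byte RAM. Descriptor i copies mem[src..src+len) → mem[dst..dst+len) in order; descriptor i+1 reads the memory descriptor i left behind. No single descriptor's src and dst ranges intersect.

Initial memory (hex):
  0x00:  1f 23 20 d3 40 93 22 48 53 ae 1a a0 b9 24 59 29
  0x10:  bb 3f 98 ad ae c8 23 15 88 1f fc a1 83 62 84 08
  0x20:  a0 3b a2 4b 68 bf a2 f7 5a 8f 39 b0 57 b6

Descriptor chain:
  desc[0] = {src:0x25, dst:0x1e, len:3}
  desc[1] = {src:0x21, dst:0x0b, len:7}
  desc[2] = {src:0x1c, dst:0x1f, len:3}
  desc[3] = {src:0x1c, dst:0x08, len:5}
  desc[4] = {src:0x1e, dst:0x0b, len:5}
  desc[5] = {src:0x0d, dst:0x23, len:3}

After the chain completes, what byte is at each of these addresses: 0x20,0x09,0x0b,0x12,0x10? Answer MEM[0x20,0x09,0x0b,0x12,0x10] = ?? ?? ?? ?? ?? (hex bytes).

MEM[0x20,0x09,0x0b,0x12,0x10] = 62 62 bf 98 a2

  after D0: wrote 3B at 0x1e = bfa2f7
  after D1: wrote 7B at 0x0b = 3ba24b68bfa2f7
  after D2: wrote 3B at 0x1f = 8362bf
  after D3: wrote 5B at 0x08 = 8362bf8362
  after D4: wrote 5B at 0x0b = bf8362bfa2
  after D5: wrote 3B at 0x23 = 62bfa2
query mem[0x20]=0x62, mem[0x09]=0x62, mem[0x0b]=0xbf, mem[0x12]=0x98, mem[0x10]=0xa2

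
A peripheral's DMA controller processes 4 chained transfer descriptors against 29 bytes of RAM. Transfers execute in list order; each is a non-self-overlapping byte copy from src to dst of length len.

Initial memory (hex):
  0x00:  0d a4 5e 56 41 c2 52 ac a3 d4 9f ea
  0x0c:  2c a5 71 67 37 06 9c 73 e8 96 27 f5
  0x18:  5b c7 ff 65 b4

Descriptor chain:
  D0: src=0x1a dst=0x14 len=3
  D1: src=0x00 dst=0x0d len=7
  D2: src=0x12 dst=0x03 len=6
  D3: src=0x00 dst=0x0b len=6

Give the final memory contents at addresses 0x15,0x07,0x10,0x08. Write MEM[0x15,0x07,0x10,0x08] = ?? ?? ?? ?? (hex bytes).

D0: mem[0x14..0x16] <- [ff 65 b4]
D1: mem[0x0d..0x13] <- [0d a4 5e 56 41 c2 52]
D2: mem[0x03..0x08] <- [c2 52 ff 65 b4 f5]
D3: mem[0x0b..0x10] <- [0d a4 5e c2 52 ff]
query mem[0x15]=0x65, mem[0x07]=0xb4, mem[0x10]=0xff, mem[0x08]=0xf5

MEM[0x15,0x07,0x10,0x08] = 65 b4 ff f5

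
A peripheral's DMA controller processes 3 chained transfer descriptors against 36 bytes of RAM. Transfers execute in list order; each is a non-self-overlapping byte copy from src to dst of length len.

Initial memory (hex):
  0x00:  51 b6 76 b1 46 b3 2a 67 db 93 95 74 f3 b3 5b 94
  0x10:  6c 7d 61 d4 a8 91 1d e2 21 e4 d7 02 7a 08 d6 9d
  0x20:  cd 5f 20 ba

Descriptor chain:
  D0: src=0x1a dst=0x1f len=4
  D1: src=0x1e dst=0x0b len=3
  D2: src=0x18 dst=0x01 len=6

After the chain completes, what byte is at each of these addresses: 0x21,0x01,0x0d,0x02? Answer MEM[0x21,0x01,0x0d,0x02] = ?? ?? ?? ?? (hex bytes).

#0 dst[0x1f+4] := {0xd7,0x02,0x7a,0x08}
#1 dst[0x0b+3] := {0xd6,0xd7,0x02}
#2 dst[0x01+6] := {0x21,0xe4,0xd7,0x02,0x7a,0x08}
query mem[0x21]=0x7a, mem[0x01]=0x21, mem[0x0d]=0x02, mem[0x02]=0xe4

MEM[0x21,0x01,0x0d,0x02] = 7a 21 02 e4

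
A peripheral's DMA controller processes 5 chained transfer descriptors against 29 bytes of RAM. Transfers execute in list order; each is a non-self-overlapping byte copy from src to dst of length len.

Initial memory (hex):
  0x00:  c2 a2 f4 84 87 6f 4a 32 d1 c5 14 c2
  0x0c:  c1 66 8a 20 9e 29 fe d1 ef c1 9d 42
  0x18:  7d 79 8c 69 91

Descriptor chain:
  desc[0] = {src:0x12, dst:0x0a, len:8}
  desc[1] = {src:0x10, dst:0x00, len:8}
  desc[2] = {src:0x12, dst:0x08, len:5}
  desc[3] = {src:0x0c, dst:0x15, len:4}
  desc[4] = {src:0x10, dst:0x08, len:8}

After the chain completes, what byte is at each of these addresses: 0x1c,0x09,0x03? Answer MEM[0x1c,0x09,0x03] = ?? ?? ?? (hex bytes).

  after D0: wrote 8B at 0x0a = fed1efc19d427d79
  after D1: wrote 8B at 0x00 = 7d79fed1efc19d42
  after D2: wrote 5B at 0x08 = fed1efc19d
  after D3: wrote 4B at 0x15 = 9dc19d42
  after D4: wrote 8B at 0x08 = 7d79fed1ef9dc19d
query mem[0x1c]=0x91, mem[0x09]=0x79, mem[0x03]=0xd1

MEM[0x1c,0x09,0x03] = 91 79 d1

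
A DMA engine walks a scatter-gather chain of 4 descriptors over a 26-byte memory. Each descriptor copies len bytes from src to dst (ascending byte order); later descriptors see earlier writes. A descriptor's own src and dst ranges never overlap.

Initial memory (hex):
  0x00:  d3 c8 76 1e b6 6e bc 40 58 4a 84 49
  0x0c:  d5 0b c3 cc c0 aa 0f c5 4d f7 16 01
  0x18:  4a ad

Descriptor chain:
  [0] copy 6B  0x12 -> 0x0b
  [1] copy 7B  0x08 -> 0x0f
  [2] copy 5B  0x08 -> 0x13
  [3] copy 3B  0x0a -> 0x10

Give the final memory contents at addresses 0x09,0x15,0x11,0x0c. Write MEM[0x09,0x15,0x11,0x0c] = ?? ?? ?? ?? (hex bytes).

MEM[0x09,0x15,0x11,0x0c] = 4a 84 0f c5

#0 dst[0x0b+6] := {0x0f,0xc5,0x4d,0xf7,0x16,0x01}
#1 dst[0x0f+7] := {0x58,0x4a,0x84,0x0f,0xc5,0x4d,0xf7}
#2 dst[0x13+5] := {0x58,0x4a,0x84,0x0f,0xc5}
#3 dst[0x10+3] := {0x84,0x0f,0xc5}
query mem[0x09]=0x4a, mem[0x15]=0x84, mem[0x11]=0x0f, mem[0x0c]=0xc5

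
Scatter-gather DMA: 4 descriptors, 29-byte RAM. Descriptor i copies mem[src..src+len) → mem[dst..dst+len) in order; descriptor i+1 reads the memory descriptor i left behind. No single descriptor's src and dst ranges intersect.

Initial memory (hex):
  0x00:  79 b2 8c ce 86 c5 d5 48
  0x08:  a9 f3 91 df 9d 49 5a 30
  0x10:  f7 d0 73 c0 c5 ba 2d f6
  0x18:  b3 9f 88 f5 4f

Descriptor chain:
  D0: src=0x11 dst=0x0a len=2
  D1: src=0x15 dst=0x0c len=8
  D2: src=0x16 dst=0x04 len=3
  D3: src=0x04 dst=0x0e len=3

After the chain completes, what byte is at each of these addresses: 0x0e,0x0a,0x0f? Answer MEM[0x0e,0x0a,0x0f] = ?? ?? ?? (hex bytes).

#0 dst[0x0a+2] := {0xd0,0x73}
#1 dst[0x0c+8] := {0xba,0x2d,0xf6,0xb3,0x9f,0x88,0xf5,0x4f}
#2 dst[0x04+3] := {0x2d,0xf6,0xb3}
#3 dst[0x0e+3] := {0x2d,0xf6,0xb3}
query mem[0x0e]=0x2d, mem[0x0a]=0xd0, mem[0x0f]=0xf6

MEM[0x0e,0x0a,0x0f] = 2d d0 f6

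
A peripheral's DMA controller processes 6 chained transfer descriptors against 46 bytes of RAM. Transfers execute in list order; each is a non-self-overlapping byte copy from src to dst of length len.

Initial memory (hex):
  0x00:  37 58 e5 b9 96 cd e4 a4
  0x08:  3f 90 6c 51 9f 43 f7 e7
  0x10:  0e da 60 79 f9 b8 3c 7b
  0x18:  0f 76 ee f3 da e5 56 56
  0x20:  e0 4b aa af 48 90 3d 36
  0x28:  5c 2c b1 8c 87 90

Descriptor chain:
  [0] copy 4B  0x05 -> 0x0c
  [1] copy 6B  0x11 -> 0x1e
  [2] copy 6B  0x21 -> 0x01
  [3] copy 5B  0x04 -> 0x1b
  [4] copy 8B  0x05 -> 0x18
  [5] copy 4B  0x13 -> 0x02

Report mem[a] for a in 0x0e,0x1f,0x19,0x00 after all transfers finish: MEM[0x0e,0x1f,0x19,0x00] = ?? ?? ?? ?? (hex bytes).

[0] 0x05->0x0c len=4 : cd e4 a4 3f
[1] 0x11->0x1e len=6 : da 60 79 f9 b8 3c
[2] 0x21->0x01 len=6 : f9 b8 3c 48 90 3d
[3] 0x04->0x1b len=5 : 48 90 3d a4 3f
[4] 0x05->0x18 len=8 : 90 3d a4 3f 90 6c 51 cd
[5] 0x13->0x02 len=4 : 79 f9 b8 3c
query mem[0x0e]=0xa4, mem[0x1f]=0xcd, mem[0x19]=0x3d, mem[0x00]=0x37

MEM[0x0e,0x1f,0x19,0x00] = a4 cd 3d 37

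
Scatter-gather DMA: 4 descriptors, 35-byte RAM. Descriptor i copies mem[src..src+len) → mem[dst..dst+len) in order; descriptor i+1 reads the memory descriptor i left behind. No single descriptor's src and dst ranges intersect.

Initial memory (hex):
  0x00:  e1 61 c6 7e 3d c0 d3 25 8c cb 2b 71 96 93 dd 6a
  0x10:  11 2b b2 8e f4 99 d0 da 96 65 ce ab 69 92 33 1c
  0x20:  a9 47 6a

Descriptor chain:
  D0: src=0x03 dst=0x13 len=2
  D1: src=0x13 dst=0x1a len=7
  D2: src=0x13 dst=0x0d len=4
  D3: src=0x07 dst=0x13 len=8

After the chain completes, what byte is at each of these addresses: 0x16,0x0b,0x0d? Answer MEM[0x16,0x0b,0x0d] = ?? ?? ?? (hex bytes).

MEM[0x16,0x0b,0x0d] = 2b 71 7e

  after D0: wrote 2B at 0x13 = 7e3d
  after D1: wrote 7B at 0x1a = 7e3d99d0da9665
  after D2: wrote 4B at 0x0d = 7e3d99d0
  after D3: wrote 8B at 0x13 = 258ccb2b71967e3d
query mem[0x16]=0x2b, mem[0x0b]=0x71, mem[0x0d]=0x7e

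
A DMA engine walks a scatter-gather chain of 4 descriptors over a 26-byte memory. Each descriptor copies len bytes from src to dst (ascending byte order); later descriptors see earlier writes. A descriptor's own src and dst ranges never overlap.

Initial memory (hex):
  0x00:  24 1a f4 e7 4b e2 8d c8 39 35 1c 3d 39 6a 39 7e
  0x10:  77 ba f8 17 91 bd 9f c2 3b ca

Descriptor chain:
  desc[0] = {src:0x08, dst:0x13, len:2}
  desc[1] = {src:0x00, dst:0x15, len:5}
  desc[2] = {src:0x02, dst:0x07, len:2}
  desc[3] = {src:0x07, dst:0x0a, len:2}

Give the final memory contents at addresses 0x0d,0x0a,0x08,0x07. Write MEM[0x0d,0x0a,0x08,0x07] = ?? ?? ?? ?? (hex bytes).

MEM[0x0d,0x0a,0x08,0x07] = 6a f4 e7 f4

  after D0: wrote 2B at 0x13 = 3935
  after D1: wrote 5B at 0x15 = 241af4e74b
  after D2: wrote 2B at 0x07 = f4e7
  after D3: wrote 2B at 0x0a = f4e7
query mem[0x0d]=0x6a, mem[0x0a]=0xf4, mem[0x08]=0xe7, mem[0x07]=0xf4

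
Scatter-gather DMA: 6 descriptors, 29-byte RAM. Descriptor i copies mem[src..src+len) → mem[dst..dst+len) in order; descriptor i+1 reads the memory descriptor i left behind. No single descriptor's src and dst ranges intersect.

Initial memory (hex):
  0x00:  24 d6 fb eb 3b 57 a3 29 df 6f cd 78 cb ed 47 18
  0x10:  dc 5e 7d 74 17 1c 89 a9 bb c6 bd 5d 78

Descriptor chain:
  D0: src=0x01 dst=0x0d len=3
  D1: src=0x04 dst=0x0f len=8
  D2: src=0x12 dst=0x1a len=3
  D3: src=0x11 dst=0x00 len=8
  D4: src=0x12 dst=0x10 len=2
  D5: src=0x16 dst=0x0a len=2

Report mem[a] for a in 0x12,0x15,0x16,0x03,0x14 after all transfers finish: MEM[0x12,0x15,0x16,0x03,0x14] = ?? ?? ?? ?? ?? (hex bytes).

#0 dst[0x0d+3] := {0xd6,0xfb,0xeb}
#1 dst[0x0f+8] := {0x3b,0x57,0xa3,0x29,0xdf,0x6f,0xcd,0x78}
#2 dst[0x1a+3] := {0x29,0xdf,0x6f}
#3 dst[0x00+8] := {0xa3,0x29,0xdf,0x6f,0xcd,0x78,0xa9,0xbb}
#4 dst[0x10+2] := {0x29,0xdf}
#5 dst[0x0a+2] := {0x78,0xa9}
query mem[0x12]=0x29, mem[0x15]=0xcd, mem[0x16]=0x78, mem[0x03]=0x6f, mem[0x14]=0x6f

MEM[0x12,0x15,0x16,0x03,0x14] = 29 cd 78 6f 6f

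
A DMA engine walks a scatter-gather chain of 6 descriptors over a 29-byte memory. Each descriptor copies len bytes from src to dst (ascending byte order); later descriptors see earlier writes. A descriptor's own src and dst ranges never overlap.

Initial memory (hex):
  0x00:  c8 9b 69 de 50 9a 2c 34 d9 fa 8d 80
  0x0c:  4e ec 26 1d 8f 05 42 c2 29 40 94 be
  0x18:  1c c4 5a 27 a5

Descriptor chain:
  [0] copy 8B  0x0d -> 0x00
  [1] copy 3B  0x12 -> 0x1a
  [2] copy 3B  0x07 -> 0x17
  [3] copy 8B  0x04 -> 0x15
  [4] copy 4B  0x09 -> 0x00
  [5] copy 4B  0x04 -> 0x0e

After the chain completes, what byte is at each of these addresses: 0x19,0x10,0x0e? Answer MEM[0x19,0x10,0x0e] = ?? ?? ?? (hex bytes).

  after D0: wrote 8B at 0x00 = ec261d8f0542c229
  after D1: wrote 3B at 0x1a = 42c229
  after D2: wrote 3B at 0x17 = 29d9fa
  after D3: wrote 8B at 0x15 = 0542c229d9fa8d80
  after D4: wrote 4B at 0x00 = fa8d804e
  after D5: wrote 4B at 0x0e = 0542c229
query mem[0x19]=0xd9, mem[0x10]=0xc2, mem[0x0e]=0x05

MEM[0x19,0x10,0x0e] = d9 c2 05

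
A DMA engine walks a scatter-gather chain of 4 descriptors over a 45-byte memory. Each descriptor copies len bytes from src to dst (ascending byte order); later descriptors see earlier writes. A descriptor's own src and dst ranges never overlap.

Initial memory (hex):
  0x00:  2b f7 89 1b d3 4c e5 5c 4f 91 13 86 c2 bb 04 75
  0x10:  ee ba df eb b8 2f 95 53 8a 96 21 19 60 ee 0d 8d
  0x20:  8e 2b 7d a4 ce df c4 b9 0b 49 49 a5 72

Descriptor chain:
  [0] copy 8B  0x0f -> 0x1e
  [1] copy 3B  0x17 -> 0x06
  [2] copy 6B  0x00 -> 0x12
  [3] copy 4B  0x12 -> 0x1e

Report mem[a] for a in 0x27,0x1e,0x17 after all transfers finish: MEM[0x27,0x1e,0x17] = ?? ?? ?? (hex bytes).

MEM[0x27,0x1e,0x17] = b9 2b 4c

  after D0: wrote 8B at 0x1e = 75eebadfebb82f95
  after D1: wrote 3B at 0x06 = 538a96
  after D2: wrote 6B at 0x12 = 2bf7891bd34c
  after D3: wrote 4B at 0x1e = 2bf7891b
query mem[0x27]=0xb9, mem[0x1e]=0x2b, mem[0x17]=0x4c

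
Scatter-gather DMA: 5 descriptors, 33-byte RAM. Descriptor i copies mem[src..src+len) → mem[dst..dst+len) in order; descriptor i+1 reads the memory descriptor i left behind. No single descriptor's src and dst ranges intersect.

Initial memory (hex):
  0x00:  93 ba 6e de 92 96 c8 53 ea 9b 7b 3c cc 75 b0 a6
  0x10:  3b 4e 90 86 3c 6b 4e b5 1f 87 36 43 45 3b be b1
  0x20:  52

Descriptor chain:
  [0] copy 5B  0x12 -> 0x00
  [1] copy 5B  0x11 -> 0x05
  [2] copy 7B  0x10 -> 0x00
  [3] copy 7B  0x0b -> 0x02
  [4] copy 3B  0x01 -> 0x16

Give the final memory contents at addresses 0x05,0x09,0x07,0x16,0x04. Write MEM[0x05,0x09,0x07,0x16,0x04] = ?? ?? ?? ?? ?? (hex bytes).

D0: mem[0x00..0x04] <- [90 86 3c 6b 4e]
D1: mem[0x05..0x09] <- [4e 90 86 3c 6b]
D2: mem[0x00..0x06] <- [3b 4e 90 86 3c 6b 4e]
D3: mem[0x02..0x08] <- [3c cc 75 b0 a6 3b 4e]
D4: mem[0x16..0x18] <- [4e 3c cc]
query mem[0x05]=0xb0, mem[0x09]=0x6b, mem[0x07]=0x3b, mem[0x16]=0x4e, mem[0x04]=0x75

MEM[0x05,0x09,0x07,0x16,0x04] = b0 6b 3b 4e 75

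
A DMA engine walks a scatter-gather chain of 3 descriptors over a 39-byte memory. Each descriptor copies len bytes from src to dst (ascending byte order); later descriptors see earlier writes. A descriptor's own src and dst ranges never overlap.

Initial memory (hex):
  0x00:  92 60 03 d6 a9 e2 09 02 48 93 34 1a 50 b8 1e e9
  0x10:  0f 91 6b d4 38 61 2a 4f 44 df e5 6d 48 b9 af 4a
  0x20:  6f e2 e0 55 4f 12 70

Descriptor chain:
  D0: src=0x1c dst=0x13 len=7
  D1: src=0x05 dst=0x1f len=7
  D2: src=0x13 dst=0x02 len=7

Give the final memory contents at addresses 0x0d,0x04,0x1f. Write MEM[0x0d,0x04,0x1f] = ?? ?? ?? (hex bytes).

#0 dst[0x13+7] := {0x48,0xb9,0xaf,0x4a,0x6f,0xe2,0xe0}
#1 dst[0x1f+7] := {0xe2,0x09,0x02,0x48,0x93,0x34,0x1a}
#2 dst[0x02+7] := {0x48,0xb9,0xaf,0x4a,0x6f,0xe2,0xe0}
query mem[0x0d]=0xb8, mem[0x04]=0xaf, mem[0x1f]=0xe2

MEM[0x0d,0x04,0x1f] = b8 af e2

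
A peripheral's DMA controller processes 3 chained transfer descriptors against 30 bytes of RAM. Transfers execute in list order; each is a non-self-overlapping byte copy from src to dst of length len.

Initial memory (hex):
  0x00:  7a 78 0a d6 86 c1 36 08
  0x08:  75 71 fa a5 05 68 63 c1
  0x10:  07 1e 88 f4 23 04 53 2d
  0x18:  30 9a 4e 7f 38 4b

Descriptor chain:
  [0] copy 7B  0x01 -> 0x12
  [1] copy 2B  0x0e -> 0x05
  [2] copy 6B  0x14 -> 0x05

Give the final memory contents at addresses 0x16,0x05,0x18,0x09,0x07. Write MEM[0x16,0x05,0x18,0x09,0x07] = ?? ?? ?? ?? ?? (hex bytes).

MEM[0x16,0x05,0x18,0x09,0x07] = c1 d6 08 08 c1

  after D0: wrote 7B at 0x12 = 780ad686c13608
  after D1: wrote 2B at 0x05 = 63c1
  after D2: wrote 6B at 0x05 = d686c136089a
query mem[0x16]=0xc1, mem[0x05]=0xd6, mem[0x18]=0x08, mem[0x09]=0x08, mem[0x07]=0xc1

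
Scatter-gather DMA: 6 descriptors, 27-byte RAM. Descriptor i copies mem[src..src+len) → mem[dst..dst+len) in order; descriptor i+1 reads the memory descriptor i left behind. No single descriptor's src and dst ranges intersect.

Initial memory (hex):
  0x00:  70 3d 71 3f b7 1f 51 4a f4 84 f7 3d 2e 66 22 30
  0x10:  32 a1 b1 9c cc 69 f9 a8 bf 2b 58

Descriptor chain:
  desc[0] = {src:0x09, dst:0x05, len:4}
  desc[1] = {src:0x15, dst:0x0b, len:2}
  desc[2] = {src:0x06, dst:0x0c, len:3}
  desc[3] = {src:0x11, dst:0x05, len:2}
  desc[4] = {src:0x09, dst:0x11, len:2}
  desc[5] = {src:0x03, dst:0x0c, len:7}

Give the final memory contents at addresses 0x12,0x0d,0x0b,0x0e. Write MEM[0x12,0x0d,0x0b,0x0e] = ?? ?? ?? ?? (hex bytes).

[0] 0x09->0x05 len=4 : 84 f7 3d 2e
[1] 0x15->0x0b len=2 : 69 f9
[2] 0x06->0x0c len=3 : f7 3d 2e
[3] 0x11->0x05 len=2 : a1 b1
[4] 0x09->0x11 len=2 : 84 f7
[5] 0x03->0x0c len=7 : 3f b7 a1 b1 3d 2e 84
query mem[0x12]=0x84, mem[0x0d]=0xb7, mem[0x0b]=0x69, mem[0x0e]=0xa1

MEM[0x12,0x0d,0x0b,0x0e] = 84 b7 69 a1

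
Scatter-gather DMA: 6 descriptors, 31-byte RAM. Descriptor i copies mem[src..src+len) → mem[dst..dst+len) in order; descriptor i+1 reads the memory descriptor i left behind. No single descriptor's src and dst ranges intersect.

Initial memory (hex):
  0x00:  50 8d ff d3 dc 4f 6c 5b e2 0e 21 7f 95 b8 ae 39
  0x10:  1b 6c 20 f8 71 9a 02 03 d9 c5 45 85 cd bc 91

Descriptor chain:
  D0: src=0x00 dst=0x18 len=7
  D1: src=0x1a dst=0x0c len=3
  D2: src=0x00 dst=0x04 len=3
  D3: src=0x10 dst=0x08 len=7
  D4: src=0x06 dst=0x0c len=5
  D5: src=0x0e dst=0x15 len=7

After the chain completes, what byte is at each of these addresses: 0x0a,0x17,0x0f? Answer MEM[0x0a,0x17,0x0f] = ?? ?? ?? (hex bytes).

D0: mem[0x18..0x1e] <- [50 8d ff d3 dc 4f 6c]
D1: mem[0x0c..0x0e] <- [ff d3 dc]
D2: mem[0x04..0x06] <- [50 8d ff]
D3: mem[0x08..0x0e] <- [1b 6c 20 f8 71 9a 02]
D4: mem[0x0c..0x10] <- [ff 5b 1b 6c 20]
D5: mem[0x15..0x1b] <- [1b 6c 20 6c 20 f8 71]
query mem[0x0a]=0x20, mem[0x17]=0x20, mem[0x0f]=0x6c

MEM[0x0a,0x17,0x0f] = 20 20 6c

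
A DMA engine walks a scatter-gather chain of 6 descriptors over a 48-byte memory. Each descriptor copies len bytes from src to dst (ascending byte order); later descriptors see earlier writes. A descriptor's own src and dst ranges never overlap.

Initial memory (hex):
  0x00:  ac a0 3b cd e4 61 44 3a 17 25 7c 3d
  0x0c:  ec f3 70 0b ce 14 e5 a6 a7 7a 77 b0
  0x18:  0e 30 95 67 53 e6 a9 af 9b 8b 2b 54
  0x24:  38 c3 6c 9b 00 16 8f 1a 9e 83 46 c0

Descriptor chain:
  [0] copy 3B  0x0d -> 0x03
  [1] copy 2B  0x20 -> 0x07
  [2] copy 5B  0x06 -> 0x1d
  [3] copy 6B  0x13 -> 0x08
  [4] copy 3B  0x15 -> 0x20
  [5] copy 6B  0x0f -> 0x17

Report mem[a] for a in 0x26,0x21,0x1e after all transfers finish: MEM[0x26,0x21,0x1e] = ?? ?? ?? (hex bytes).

  after D0: wrote 3B at 0x03 = f3700b
  after D1: wrote 2B at 0x07 = 9b8b
  after D2: wrote 5B at 0x1d = 449b8b257c
  after D3: wrote 6B at 0x08 = a6a77a77b00e
  after D4: wrote 3B at 0x20 = 7a77b0
  after D5: wrote 6B at 0x17 = 0bce14e5a6a7
query mem[0x26]=0x6c, mem[0x21]=0x77, mem[0x1e]=0x9b

MEM[0x26,0x21,0x1e] = 6c 77 9b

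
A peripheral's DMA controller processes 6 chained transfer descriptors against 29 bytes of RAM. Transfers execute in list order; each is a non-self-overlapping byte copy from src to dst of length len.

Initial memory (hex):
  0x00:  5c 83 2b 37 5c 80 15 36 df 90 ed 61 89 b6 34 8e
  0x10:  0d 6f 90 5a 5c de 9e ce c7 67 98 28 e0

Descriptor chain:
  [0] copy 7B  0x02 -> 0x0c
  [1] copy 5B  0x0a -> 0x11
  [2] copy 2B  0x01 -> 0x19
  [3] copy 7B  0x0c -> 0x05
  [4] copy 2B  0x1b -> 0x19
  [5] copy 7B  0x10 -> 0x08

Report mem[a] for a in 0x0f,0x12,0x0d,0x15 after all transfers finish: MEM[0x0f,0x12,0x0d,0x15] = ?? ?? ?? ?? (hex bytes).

MEM[0x0f,0x12,0x0d,0x15] = 80 61 5c 5c

  after D0: wrote 7B at 0x0c = 2b375c801536df
  after D1: wrote 5B at 0x11 = ed612b375c
  after D2: wrote 2B at 0x19 = 832b
  after D3: wrote 7B at 0x05 = 2b375c8015ed61
  after D4: wrote 2B at 0x19 = 28e0
  after D5: wrote 7B at 0x08 = 15ed612b375c9e
query mem[0x0f]=0x80, mem[0x12]=0x61, mem[0x0d]=0x5c, mem[0x15]=0x5c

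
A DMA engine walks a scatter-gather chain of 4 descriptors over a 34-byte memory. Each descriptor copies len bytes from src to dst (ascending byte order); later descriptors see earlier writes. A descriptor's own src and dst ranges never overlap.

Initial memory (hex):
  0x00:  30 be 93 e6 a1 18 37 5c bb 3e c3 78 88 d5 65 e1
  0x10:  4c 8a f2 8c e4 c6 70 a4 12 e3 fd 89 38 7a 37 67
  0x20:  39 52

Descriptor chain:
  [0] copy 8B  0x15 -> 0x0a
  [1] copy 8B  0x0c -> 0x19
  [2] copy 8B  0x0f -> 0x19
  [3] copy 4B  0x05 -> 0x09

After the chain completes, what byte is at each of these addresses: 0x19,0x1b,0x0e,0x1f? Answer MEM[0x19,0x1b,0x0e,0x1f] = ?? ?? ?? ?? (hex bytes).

[0] 0x15->0x0a len=8 : c6 70 a4 12 e3 fd 89 38
[1] 0x0c->0x19 len=8 : a4 12 e3 fd 89 38 f2 8c
[2] 0x0f->0x19 len=8 : fd 89 38 f2 8c e4 c6 70
[3] 0x05->0x09 len=4 : 18 37 5c bb
query mem[0x19]=0xfd, mem[0x1b]=0x38, mem[0x0e]=0xe3, mem[0x1f]=0xc6

MEM[0x19,0x1b,0x0e,0x1f] = fd 38 e3 c6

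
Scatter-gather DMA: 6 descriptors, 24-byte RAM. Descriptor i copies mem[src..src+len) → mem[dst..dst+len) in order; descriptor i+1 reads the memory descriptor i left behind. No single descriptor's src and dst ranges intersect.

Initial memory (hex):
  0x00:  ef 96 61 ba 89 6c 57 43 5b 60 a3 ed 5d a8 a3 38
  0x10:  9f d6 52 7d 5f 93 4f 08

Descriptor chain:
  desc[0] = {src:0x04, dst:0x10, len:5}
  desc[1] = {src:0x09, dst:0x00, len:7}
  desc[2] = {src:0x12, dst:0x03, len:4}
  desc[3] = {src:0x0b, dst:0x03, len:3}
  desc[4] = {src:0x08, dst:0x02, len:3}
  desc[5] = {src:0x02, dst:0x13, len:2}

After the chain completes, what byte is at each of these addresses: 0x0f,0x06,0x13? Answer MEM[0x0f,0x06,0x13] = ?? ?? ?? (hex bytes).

MEM[0x0f,0x06,0x13] = 38 93 5b

  after D0: wrote 5B at 0x10 = 896c57435b
  after D1: wrote 7B at 0x00 = 60a3ed5da8a338
  after D2: wrote 4B at 0x03 = 57435b93
  after D3: wrote 3B at 0x03 = ed5da8
  after D4: wrote 3B at 0x02 = 5b60a3
  after D5: wrote 2B at 0x13 = 5b60
query mem[0x0f]=0x38, mem[0x06]=0x93, mem[0x13]=0x5b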